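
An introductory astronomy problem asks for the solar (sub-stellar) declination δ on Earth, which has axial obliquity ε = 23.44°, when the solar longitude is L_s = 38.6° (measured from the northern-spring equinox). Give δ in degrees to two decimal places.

sin δ = sin ε · sin L_s = sin 23.44° × sin 38.6° = 0.248172.
δ = arcsin(0.248172) = +14.37°.

δ = +14.37°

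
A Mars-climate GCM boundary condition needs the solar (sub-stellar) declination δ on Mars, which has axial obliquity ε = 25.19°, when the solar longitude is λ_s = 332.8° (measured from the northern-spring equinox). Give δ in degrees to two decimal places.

δ = -11.22°

sin δ = sin ε · sin λ_s = sin 25.19° × sin 332.8° = -0.194551.
δ = arcsin(-0.194551) = -11.22°.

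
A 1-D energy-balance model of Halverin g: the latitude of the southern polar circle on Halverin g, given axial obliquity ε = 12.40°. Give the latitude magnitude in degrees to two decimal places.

The polar circle is the lowest latitude that experiences at least one full rotation of continuous darkness at the northern-summer solstice; it lies at |ϕ| = 90° − ε = 90° − 12.40° = 77.60°.

77.60°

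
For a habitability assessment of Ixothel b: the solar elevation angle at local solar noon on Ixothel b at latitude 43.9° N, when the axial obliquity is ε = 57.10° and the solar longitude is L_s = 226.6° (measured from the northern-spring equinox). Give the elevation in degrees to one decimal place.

Solar declination: sin δ = sin ε · sin L_s = sin 57.10° × sin 226.6° = -0.61005, so δ = -37.593°.
At local noon the hour angle is zero, so the zenith angle equals |ϕ − δ| = |+43.9° − (-37.593°)| = 81.493°.
Elevation = 90° − 81.493° = 8.5°.

8.5°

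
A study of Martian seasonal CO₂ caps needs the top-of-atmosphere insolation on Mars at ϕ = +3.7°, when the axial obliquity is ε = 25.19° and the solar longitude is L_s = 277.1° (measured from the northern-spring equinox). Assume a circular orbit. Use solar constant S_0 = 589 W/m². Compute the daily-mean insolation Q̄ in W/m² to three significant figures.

Q̄ ≈ 162 W/m²

Solar declination: sin δ = sin ε · sin L_s = sin 25.19° × sin 277.1° = -0.42236, so δ = -24.984°.
cos h₀ = −tan(+3.7°) tan(-24.984°) = 0.0301, h₀ = 1.5407 rad.
Bracket: h₀ sin ϕ sin δ + cos ϕ cos δ sin h₀ = 1.5407×0.06453×-0.42236 + 0.99792×0.90643×0.99955 = -0.041992 + 0.904138 = 0.862146.
Q̄ = (S_0/π) × [bracket] = (589/π) × 0.862146 = 161.6 W/m².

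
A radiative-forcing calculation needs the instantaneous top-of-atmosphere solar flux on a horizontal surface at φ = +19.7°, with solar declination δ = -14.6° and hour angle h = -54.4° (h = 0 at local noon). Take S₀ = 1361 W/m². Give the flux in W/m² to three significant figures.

cos θ_z = sin φ sin δ + cos φ cos δ cos h = -0.084971 + 0.530355 = 0.445384.
Flux = S₀ · cos θ_z = 1361 × 0.445384 = 606.2 W/m².

606 W/m²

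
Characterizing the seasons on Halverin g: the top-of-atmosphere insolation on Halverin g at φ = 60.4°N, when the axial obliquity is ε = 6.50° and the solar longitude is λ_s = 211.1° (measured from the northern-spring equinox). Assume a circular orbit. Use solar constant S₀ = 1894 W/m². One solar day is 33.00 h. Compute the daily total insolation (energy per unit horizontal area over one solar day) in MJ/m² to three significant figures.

29.8 MJ/m²

Solar declination: sin δ = sin ε · sin λ_s = sin 6.50° × sin 211.1° = -0.05847, so δ = -3.352°.
cos H₀ = −tan(+60.4°) tan(-3.352°) = 0.1031, H₀ = 1.4675 rad.
Bracket: H₀ sin φ sin δ + cos φ cos δ sin H₀ = 1.4675×0.86949×-0.05847 + 0.49394×0.99829×0.99467 = -0.074606 + 0.490467 = 0.415861.
Q̄ = (S₀/π) × [bracket] = (1894/π) × 0.415861 = 250.71 W/m².
Daily total = Q̄ × 33.00 h × 3600 s/h = 250.71 × 33.00 × 3600 / 10⁶ = 29.78 MJ/m².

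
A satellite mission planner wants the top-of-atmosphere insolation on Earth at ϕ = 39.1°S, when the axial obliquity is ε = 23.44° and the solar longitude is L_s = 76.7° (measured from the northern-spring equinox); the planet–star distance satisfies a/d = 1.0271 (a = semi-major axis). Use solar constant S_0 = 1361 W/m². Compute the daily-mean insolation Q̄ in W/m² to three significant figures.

Q̄ ≈ 171 W/m²

Solar declination: sin δ = sin ε · sin L_s = sin 23.44° × sin 76.7° = 0.38712, so δ = +22.775°.
cos h₀ = −tan(-39.1°) tan(+22.775°) = 0.3412, h₀ = 1.2226 rad.
Bracket: h₀ sin ϕ sin δ + cos ϕ cos δ sin h₀ = 1.2226×-0.63068×0.38712 + 0.77605×0.92203×0.93999 = -0.298496 + 0.672602 = 0.374106.
Inverse-square distance factor (a/d)² = 1.0271² = 1.054934.
Q̄ = (S_0/π) × 1.054934 × [bracket] = (1361/π) × 1.054934 × 0.374106 = 171.0 W/m².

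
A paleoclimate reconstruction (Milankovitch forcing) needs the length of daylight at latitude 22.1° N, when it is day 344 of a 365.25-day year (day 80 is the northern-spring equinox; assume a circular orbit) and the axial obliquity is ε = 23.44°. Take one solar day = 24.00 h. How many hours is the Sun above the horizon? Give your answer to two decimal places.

Solar longitude: λ_s = 360° × (344 − 80)/365.25 = 260.205°.
sin δ = sin 23.44° × sin 260.205° = -0.39199, so δ = -23.078°.
cos H₀ = −tan φ · tan δ = −tan(+22.1°) × tan(-23.078°) = 0.1730, so H₀ = 1.3969 rad = 80.04°.
Daylight = 2H₀/(2π) × 24.00 h = (1.3969/π) × 24.00 = 10.67 h.

10.67 h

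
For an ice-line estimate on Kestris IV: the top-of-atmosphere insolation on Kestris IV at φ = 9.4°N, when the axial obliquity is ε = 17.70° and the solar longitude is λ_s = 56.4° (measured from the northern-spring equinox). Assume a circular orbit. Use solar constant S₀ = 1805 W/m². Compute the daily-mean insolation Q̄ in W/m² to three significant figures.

Solar declination: sin δ = sin ε · sin λ_s = sin 17.70° × sin 56.4° = 0.25324, so δ = +14.669°.
cos H₀ = −tan(+9.4°) tan(+14.669°) = -0.0433, H₀ = 1.6141 rad.
Bracket: H₀ sin φ sin δ + cos φ cos δ sin H₀ = 1.6141×0.16333×0.25324 + 0.98657×0.96740×0.99906 = 0.066762 + 0.953511 = 1.020273.
Q̄ = (S₀/π) × [bracket] = (1805/π) × 1.020273 = 586.2 W/m².

Q̄ ≈ 586 W/m²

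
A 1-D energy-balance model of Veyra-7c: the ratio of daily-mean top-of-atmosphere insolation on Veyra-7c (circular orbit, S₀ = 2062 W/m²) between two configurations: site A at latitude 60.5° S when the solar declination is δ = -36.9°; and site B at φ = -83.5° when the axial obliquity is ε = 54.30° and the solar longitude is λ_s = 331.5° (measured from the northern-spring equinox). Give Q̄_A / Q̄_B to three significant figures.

— Configuration A (φ=-60.5°):
cos H₀ = −tan(-60.5°) tan(-36.900°) = -1.3271 ≤ −1 ⇒ polar day, H₀ = π.
Bracket: H₀ sin φ sin δ + cos φ cos δ sin H₀ = 3.1416×-0.87036×-0.60042 + 0.49242×0.79968×0.00000 = 1.641742 + 0.000000 = 1.641742.
Q̄ = (S₀/π) × [bracket] = (2062/π) × 1.641742 = 1077.6 W/m².
— Configuration B (φ=-83.5°):
Solar declination: sin δ = sin ε · sin λ_s = sin 54.30° × sin 331.5° = -0.38749, so δ = -22.799°.
cos H₀ = −tan(-83.5°) tan(-22.799°) = -3.6892 ≤ −1 ⇒ polar day, H₀ = π.
Bracket: H₀ sin φ sin δ + cos φ cos δ sin H₀ = 3.1416×-0.99357×-0.38749 + 0.11320×0.92187×0.00000 = 1.209511 + 0.000000 = 1.209511.
Q̄ = (S₀/π) × [bracket] = (2062/π) × 1.209511 = 793.87 W/m².
Ratio Q̄_A / Q̄_B = 1077.6 / 793.87 = 1.357.

Q̄_A / Q̄_B ≈ 1.36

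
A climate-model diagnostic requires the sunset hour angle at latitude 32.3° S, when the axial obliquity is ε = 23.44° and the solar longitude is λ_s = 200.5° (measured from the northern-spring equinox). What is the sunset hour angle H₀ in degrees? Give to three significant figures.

Solar declination: sin δ = sin ε · sin λ_s = sin 23.44° × sin 200.5° = -0.13931, so δ = -8.008°.
cos H₀ = −tan φ · tan δ = −tan(-32.3°) × tan(-8.008°) = -0.0889, so H₀ = 1.6598 rad = 95.10°.

H₀ = 95.1°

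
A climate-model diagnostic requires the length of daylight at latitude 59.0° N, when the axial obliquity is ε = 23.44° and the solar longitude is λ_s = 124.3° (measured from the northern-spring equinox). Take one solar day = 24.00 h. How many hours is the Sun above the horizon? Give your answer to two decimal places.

Solar declination: sin δ = sin ε · sin λ_s = sin 23.44° × sin 124.3° = 0.32861, so δ = +19.185°.
cos H₀ = −tan φ · tan δ = −tan(+59.0°) × tan(+19.185°) = -0.5791, so H₀ = 2.1884 rad = 125.38°.
Daylight = 2H₀/(2π) × 24.00 h = (2.1884/π) × 24.00 = 16.72 h.

16.72 h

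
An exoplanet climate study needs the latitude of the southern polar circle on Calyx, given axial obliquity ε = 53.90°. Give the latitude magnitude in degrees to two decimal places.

36.10°

The polar circle is the lowest latitude that experiences at least one full rotation of continuous darkness at the northern-summer solstice; it lies at |φ| = 90° − ε = 90° − 53.90° = 36.10°.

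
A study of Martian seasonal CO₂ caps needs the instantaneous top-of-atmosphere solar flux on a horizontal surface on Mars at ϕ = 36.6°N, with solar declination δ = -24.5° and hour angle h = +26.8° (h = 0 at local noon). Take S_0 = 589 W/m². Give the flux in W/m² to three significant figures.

238 W/m²

cos θ_z = sin ϕ sin δ + cos ϕ cos δ cos h = -0.247250 + 0.652063 = 0.404813.
Flux = S_0 · cos θ_z = 589 × 0.404813 = 238.4 W/m².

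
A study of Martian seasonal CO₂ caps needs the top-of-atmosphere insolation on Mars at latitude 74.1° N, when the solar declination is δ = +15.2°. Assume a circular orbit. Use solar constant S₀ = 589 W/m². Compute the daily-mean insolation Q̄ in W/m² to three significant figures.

Q̄ ≈ 149 W/m²

cos H₀ = −tan(+74.1°) tan(+15.200°) = -0.9538, H₀ = 2.8364 rad.
Bracket: H₀ sin φ sin δ + cos φ cos δ sin H₀ = 2.8364×0.96174×0.26219 + 0.27396×0.96502×0.30048 = 0.715223 + 0.079440 = 0.794663.
Q̄ = (S₀/π) × [bracket] = (589/π) × 0.794663 = 149.0 W/m².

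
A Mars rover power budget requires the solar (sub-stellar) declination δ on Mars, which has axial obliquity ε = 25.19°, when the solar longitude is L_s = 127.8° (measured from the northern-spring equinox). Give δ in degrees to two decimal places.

sin δ = sin ε · sin L_s = sin 25.19° × sin 127.8° = 0.336307.
δ = arcsin(0.336307) = +19.65°.

δ = +19.65°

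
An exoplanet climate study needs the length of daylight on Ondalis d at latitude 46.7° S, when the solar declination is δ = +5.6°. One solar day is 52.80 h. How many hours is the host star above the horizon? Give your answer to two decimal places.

24.65 h

cos H₀ = −tan φ · tan δ = −tan(-46.7°) × tan(+5.600°) = 0.1040, so H₀ = 1.4666 rad = 84.03°.
Daylight = 2H₀/(2π) × 52.80 h = (1.4666/π) × 52.80 = 24.65 h.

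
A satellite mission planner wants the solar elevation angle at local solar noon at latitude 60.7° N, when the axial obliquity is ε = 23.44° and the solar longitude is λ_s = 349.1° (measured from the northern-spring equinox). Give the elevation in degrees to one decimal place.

25.0°

Solar declination: sin δ = sin ε · sin λ_s = sin 23.44° × sin 349.1° = -0.07522, so δ = -4.314°.
At local noon the hour angle is zero, so the zenith angle equals |φ − δ| = |+60.7° − (-4.314°)| = 65.014°.
Elevation = 90° − 65.014° = 25.0°.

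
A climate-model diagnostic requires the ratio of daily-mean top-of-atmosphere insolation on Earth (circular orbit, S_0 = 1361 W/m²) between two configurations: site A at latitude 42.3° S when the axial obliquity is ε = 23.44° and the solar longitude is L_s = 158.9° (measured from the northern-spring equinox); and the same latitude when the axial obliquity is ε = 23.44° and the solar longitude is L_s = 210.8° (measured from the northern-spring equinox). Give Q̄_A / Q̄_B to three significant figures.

Q̄_A / Q̄_B ≈ 0.616

— Configuration A (ϕ=-42.3°):
Solar declination: sin δ = sin ε · sin L_s = sin 23.44° × sin 158.9° = 0.14320, so δ = +8.233°.
cos h₀ = −tan(-42.3°) tan(+8.233°) = 0.1317, h₀ = 1.4388 rad.
Bracket: h₀ sin ϕ sin δ + cos ϕ cos δ sin h₀ = 1.4388×-0.67301×0.14320 + 0.73963×0.98969×0.99129 = -0.138664 + 0.725629 = 0.586965.
Q̄ = (S_0/π) × [bracket] = (1361/π) × 0.586965 = 254.28 W/m².
— Configuration B (ϕ=-42.3°):
Solar declination: sin δ = sin ε · sin L_s = sin 23.44° × sin 210.8° = -0.20368, so δ = -11.753°.
cos h₀ = −tan(-42.3°) tan(-11.753°) = -0.1893, h₀ = 1.7613 rad.
Bracket: h₀ sin ϕ sin δ + cos ϕ cos δ sin h₀ = 1.7613×-0.67301×-0.20368 + 0.73963×0.97904×0.98192 = 0.241437 + 0.711035 = 0.952472.
Q̄ = (S_0/π) × [bracket] = (1361/π) × 0.952472 = 412.63 W/m².
Ratio Q̄_A / Q̄_B = 254.28 / 412.63 = 0.6162.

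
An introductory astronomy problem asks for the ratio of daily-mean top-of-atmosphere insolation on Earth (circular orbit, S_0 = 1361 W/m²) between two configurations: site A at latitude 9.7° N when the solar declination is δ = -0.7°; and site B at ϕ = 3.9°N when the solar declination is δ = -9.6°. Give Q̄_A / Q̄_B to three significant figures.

Q̄_A / Q̄_B ≈ 1.02

— Configuration A (ϕ=+9.7°):
cos h₀ = −tan(+9.7°) tan(-0.700°) = 0.0021, h₀ = 1.5687 rad.
Bracket: h₀ sin ϕ sin δ + cos ϕ cos δ sin h₀ = 1.5687×0.16849×-0.01222 + 0.98570×0.99993×1.00000 = -0.003230 + 0.985631 = 0.982401.
Q̄ = (S_0/π) × [bracket] = (1361/π) × 0.982401 = 425.60 W/m².
— Configuration B (ϕ=+3.9°):
cos h₀ = −tan(+3.9°) tan(-9.600°) = 0.0115, h₀ = 1.5593 rad.
Bracket: h₀ sin ϕ sin δ + cos ϕ cos δ sin h₀ = 1.5593×0.06802×-0.16677 + 0.99768×0.98600×0.99993 = -0.017688 + 0.983644 = 0.965956.
Q̄ = (S_0/π) × [bracket] = (1361/π) × 0.965956 = 418.47 W/m².
Ratio Q̄_A / Q̄_B = 425.60 / 418.47 = 1.017.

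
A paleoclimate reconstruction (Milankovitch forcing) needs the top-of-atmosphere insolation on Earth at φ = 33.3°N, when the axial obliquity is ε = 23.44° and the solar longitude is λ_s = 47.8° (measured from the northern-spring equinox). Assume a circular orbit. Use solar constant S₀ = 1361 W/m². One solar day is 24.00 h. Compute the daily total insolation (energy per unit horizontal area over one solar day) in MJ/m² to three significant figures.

40.0 MJ/m²

Solar declination: sin δ = sin ε · sin λ_s = sin 23.44° × sin 47.8° = 0.29468, so δ = +17.139°.
cos H₀ = −tan(+33.3°) tan(+17.139°) = -0.2026, H₀ = 1.7748 rad.
Bracket: H₀ sin φ sin δ + cos φ cos δ sin H₀ = 1.7748×0.54902×0.29468 + 0.83581×0.95559×0.97927 = 0.287136 + 0.782135 = 1.069271.
Q̄ = (S₀/π) × [bracket] = (1361/π) × 1.069271 = 463.23 W/m².
Daily total = Q̄ × 24.00 h × 3600 s/h = 463.23 × 24.00 × 3600 / 10⁶ = 40.02 MJ/m².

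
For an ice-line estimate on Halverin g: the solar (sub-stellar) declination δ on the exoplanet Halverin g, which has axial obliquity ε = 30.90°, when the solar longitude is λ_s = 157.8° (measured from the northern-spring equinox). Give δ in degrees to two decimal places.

sin δ = sin ε · sin λ_s = sin 30.90° × sin 157.8° = 0.194037.
δ = arcsin(0.194037) = +11.19°.

δ = +11.19°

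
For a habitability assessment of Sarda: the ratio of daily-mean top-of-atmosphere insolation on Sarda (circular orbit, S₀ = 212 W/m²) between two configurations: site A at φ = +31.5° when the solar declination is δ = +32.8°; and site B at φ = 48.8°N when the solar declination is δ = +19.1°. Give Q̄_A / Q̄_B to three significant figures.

— Configuration A (φ=+31.5°):
cos H₀ = −tan(+31.5°) tan(+32.800°) = -0.3949, H₀ = 1.9768 rad.
Bracket: H₀ sin φ sin δ + cos φ cos δ sin H₀ = 1.9768×0.52250×0.54171 + 0.85264×0.84057×0.91871 = 0.559520 + 0.658443 = 1.217963.
Q̄ = (S₀/π) × [bracket] = (212/π) × 1.217963 = 82.190 W/m².
— Configuration B (φ=+48.8°):
cos H₀ = −tan(+48.8°) tan(+19.100°) = -0.3956, H₀ = 1.9775 rad.
Bracket: H₀ sin φ sin δ + cos φ cos δ sin H₀ = 1.9775×0.75241×0.32722 + 0.65869×0.94495×0.91844 = 0.486868 + 0.571664 = 1.058532.
Q̄ = (S₀/π) × [bracket] = (212/π) × 1.058532 = 71.432 W/m².
Ratio Q̄_A / Q̄_B = 82.190 / 71.432 = 1.151.

Q̄_A / Q̄_B ≈ 1.15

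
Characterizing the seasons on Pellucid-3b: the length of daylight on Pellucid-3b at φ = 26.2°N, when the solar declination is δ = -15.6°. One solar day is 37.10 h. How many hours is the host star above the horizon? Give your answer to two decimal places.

cos H₀ = −tan φ · tan δ = −tan(+26.2°) × tan(-15.600°) = 0.1374, so H₀ = 1.4330 rad = 82.10°.
Daylight = 2H₀/(2π) × 37.10 h = (1.4330/π) × 37.10 = 16.92 h.

16.92 h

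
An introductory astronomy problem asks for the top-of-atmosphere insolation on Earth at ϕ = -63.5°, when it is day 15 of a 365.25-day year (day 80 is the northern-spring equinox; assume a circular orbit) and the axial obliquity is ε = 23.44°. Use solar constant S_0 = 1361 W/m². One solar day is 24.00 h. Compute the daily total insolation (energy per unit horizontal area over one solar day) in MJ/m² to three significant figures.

39.3 MJ/m²

Solar longitude: L_s = 360° × (15 − 80)/365.25 = -64.066°, i.e. -64.066° + 360° = 295.934°.
sin δ = sin 23.44° × sin 295.934° = -0.35773, so δ = -20.961°.
cos h₀ = −tan(-63.5°) tan(-20.961°) = -0.7683, h₀ = 2.4470 rad.
Bracket: h₀ sin ϕ sin δ + cos ϕ cos δ sin h₀ = 2.4470×-0.89493×-0.35773 + 0.44620×0.93383×0.64004 = 0.783391 + 0.266689 = 1.050080.
Q̄ = (S_0/π) × [bracket] = (1361/π) × 1.050080 = 454.92 W/m².
Daily total = Q̄ × 24.00 h × 3600 s/h = 454.92 × 24.00 × 3600 / 10⁶ = 39.31 MJ/m².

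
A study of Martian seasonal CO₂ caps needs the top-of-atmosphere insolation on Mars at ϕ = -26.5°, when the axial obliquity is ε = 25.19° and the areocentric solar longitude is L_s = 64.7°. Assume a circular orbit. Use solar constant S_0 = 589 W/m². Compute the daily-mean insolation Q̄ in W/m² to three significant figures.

Q̄ ≈ 108 W/m²

sin δ = sin 25.19° × sin 64.7° = 0.38480, so δ = +22.631°.
cos h₀ = −tan(-26.5°) tan(+22.631°) = 0.2079, h₀ = 1.3614 rad.
Bracket: h₀ sin ϕ sin δ + cos ϕ cos δ sin h₀ = 1.3614×-0.44620×0.38480 + 0.89493×0.92300×0.97816 = -0.233749 + 0.807980 = 0.574231.
Q̄ = (S_0/π) × [bracket] = (589/π) × 0.574231 = 107.7 W/m².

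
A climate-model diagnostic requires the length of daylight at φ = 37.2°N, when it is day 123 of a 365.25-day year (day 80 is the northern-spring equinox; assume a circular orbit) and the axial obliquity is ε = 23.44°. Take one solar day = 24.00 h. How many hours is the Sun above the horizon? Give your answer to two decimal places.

Solar longitude: λ_s = 360° × (123 − 80)/365.25 = 42.382°.
sin δ = sin 23.44° × sin 42.382° = 0.26814, so δ = +15.553°.
cos H₀ = −tan φ · tan δ = −tan(+37.2°) × tan(+15.553°) = -0.2113, so H₀ = 1.7837 rad = 102.20°.
Daylight = 2H₀/(2π) × 24.00 h = (1.7837/π) × 24.00 = 13.63 h.

13.63 h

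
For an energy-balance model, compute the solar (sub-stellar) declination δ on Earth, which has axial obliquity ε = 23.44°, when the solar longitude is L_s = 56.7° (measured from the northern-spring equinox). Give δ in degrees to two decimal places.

δ = +19.42°

sin δ = sin ε · sin L_s = sin 23.44° × sin 56.7° = 0.332475.
δ = arcsin(0.332475) = +19.42°.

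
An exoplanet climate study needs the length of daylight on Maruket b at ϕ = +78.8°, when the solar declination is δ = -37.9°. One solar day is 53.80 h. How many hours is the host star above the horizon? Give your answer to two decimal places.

cos h₀ = −tan ϕ · tan δ = 3.9316 ≥ 1, so the host star never rises (polar night) and h₀ = 0.
Daylight = 2h₀/(2π) × 53.80 h = (0.0000/π) × 53.80 = 0.00 h.

0.00 h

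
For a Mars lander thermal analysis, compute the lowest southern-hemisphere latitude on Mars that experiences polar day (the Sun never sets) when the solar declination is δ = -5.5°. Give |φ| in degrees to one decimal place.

|φ| = 84.5°

Polar day requires cos H₀ = −tan φ tan δ ≤ −1, i.e. tan φ tan δ ≥ 1.
The boundary is |tan φ| · |tan δ| = 1, so |φ| = 90° − |δ| = 90° − 5.5° = 84.5° in the southern hemisphere.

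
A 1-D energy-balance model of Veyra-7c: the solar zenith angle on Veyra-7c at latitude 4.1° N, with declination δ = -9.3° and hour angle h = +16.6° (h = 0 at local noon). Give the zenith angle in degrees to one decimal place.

cos θ_z = sin ϕ sin δ + cos ϕ cos δ cos h = -0.011554 + 0.943306 = 0.931752.
θ_z = arccos(0.931752) = 21.3°.

θ_z = 21.3°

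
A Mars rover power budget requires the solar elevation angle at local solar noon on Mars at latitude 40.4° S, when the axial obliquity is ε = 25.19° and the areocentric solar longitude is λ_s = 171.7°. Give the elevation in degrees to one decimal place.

sin δ = sin 25.19° × sin 171.7° = 0.06144, so δ = +3.523°.
At local noon the hour angle is zero, so the zenith angle equals |φ − δ| = |-40.4° − (+3.523°)| = 43.923°.
Elevation = 90° − 43.923° = 46.1°.

46.1°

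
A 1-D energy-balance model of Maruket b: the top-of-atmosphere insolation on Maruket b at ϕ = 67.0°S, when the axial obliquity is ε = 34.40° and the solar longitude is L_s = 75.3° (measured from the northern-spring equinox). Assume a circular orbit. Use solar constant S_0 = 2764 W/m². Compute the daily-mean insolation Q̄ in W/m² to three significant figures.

Solar declination: sin δ = sin ε · sin L_s = sin 34.40° × sin 75.3° = 0.54647, so δ = +33.125°.
cos h₀ = −tan(-67.0°) tan(+33.125°) = 1.5373 ≥ 1 ⇒ polar night, h₀ = 0 and Q̄ = 0.

Q̄ ≈ 0.00 W/m²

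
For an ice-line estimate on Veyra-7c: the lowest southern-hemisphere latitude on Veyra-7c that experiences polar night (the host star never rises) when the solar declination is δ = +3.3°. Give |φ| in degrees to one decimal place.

|φ| = 86.7°

Polar night requires cos H₀ = −tan φ tan δ ≥ 1, i.e. tan φ tan δ ≤ −1.
The boundary is |tan φ| · |tan δ| = 1, so |φ| = 90° − |δ| = 90° − 3.3° = 86.7° in the southern hemisphere.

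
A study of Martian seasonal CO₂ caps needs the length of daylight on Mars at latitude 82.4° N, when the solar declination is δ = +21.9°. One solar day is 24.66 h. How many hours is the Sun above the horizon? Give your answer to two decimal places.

Sunrise equation: cos H₀ = −tan φ · tan δ = -3.0128 ≤ −1, so the Sun never sets (polar day) and H₀ = π.
Daylight = 2H₀/(2π) × 24.66 h = (3.1416/π) × 24.66 = 24.66 h.

24.66 h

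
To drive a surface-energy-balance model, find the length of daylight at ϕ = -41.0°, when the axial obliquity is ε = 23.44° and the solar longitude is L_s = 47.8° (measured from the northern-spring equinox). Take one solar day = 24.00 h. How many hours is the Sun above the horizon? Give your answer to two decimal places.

Solar declination: sin δ = sin ε · sin L_s = sin 23.44° × sin 47.8° = 0.29468, so δ = +17.139°.
cos h₀ = −tan ϕ · tan δ = −tan(-41.0°) × tan(+17.139°) = 0.2681, so h₀ = 1.2994 rad = 74.45°.
Daylight = 2h₀/(2π) × 24.00 h = (1.2994/π) × 24.00 = 9.93 h.

9.93 h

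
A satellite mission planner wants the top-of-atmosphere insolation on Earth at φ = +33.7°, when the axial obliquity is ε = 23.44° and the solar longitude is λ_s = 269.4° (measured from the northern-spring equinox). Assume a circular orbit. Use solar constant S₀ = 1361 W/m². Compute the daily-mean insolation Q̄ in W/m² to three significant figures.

Solar declination: sin δ = sin ε · sin λ_s = sin 23.44° × sin 269.4° = -0.39777, so δ = -23.439°.
cos H₀ = −tan(+33.7°) tan(-23.439°) = 0.2891, H₀ = 1.2775 rad.
Bracket: H₀ sin φ sin δ + cos φ cos δ sin H₀ = 1.2775×0.55484×-0.39777 + 0.83195×0.91749×0.95729 = -0.281943 + 0.730705 = 0.448762.
Q̄ = (S₀/π) × [bracket] = (1361/π) × 0.448762 = 194.4 W/m².

Q̄ ≈ 194 W/m²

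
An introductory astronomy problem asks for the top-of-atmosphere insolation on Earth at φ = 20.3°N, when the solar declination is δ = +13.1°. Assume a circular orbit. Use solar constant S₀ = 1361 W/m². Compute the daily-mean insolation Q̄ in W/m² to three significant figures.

Q̄ ≈ 451 W/m²

cos H₀ = −tan(+20.3°) tan(+13.100°) = -0.0861, H₀ = 1.6570 rad.
Bracket: H₀ sin φ sin δ + cos φ cos δ sin H₀ = 1.6570×0.34694×0.22665 + 0.93789×0.97398×0.99629 = 0.130296 + 0.910097 = 1.040393.
Q̄ = (S₀/π) × [bracket] = (1361/π) × 1.040393 = 450.7 W/m².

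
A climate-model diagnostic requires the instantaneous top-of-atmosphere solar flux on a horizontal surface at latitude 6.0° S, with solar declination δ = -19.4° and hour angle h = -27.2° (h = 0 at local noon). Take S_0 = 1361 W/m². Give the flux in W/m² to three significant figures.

cos θ_z = sin ϕ sin δ + cos ϕ cos δ cos h = 0.034720 + 0.834322 = 0.869042.
Flux = S_0 · cos θ_z = 1361 × 0.869042 = 1183 W/m².

1.18e+03 W/m²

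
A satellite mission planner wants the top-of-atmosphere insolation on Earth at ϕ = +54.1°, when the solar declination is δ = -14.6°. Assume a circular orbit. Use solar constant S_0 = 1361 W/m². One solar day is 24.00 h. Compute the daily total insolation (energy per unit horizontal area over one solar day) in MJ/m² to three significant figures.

cos h₀ = −tan(+54.1°) tan(-14.600°) = 0.3598, h₀ = 1.2027 rad.
Bracket: h₀ sin ϕ sin δ + cos ϕ cos δ sin h₀ = 1.2027×0.81004×-0.25207 + 0.58637×0.96771×0.93301 = -0.245575 + 0.529424 = 0.283849.
Q̄ = (S_0/π) × [bracket] = (1361/π) × 0.283849 = 122.97 W/m².
Daily total = Q̄ × 24.00 h × 3600 s/h = 122.97 × 24.00 × 3600 / 10⁶ = 10.62 MJ/m².

10.6 MJ/m²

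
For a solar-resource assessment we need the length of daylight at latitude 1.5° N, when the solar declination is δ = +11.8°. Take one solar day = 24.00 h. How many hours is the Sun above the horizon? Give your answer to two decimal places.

12.04 h

cos H₀ = −tan φ · tan δ = −tan(+1.5°) × tan(+11.800°) = -0.0055, so H₀ = 1.5763 rad = 90.31°.
Daylight = 2H₀/(2π) × 24.00 h = (1.5763/π) × 24.00 = 12.04 h.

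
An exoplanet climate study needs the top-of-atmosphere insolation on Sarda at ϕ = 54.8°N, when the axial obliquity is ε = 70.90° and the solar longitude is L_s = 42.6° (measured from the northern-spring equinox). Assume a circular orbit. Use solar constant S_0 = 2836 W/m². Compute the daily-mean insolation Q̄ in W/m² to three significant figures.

Q̄ ≈ 1.48e+03 W/m²

Solar declination: sin δ = sin ε · sin L_s = sin 70.90° × sin 42.6° = 0.63961, so δ = +39.763°.
cos h₀ = −tan(+54.8°) tan(+39.763°) = -1.1795 ≤ −1 ⇒ polar day, h₀ = π.
Bracket: h₀ sin ϕ sin δ + cos ϕ cos δ sin h₀ = 3.1416×0.81714×0.63961 + 0.57643×0.76870×0.00000 = 1.641960 + 0.000000 = 1.641960.
Q̄ = (S_0/π) × [bracket] = (2836/π) × 1.641960 = 1482 W/m².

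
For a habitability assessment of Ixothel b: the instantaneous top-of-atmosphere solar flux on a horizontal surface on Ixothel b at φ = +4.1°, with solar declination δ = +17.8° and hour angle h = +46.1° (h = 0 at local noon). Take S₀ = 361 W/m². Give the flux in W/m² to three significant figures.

246 W/m²

cos θ_z = sin φ sin δ + cos φ cos δ cos h = 0.021856 + 0.658519 = 0.680375.
Flux = S₀ · cos θ_z = 361 × 0.680375 = 245.6 W/m².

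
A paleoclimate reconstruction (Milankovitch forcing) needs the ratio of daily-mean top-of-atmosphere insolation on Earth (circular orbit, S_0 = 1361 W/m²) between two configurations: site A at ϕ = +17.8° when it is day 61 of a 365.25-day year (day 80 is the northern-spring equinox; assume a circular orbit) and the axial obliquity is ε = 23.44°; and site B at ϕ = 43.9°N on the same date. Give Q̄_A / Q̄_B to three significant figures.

Q̄_A / Q̄_B ≈ 1.52

— Configuration A (ϕ=+17.8°):
Solar longitude: L_s = 360° × (61 − 80)/365.25 = -18.727°, i.e. -18.727° + 360° = 341.273°.
sin δ = sin 23.44° × sin 341.273° = -0.12771, so δ = -7.337°.
cos h₀ = −tan(+17.8°) tan(-7.337°) = 0.0413, h₀ = 1.5294 rad.
Bracket: h₀ sin ϕ sin δ + cos ϕ cos δ sin h₀ = 1.5294×0.30570×-0.12771 + 0.95213×0.99181×0.99915 = -0.059709 + 0.943529 = 0.883820.
Q̄ = (S_0/π) × [bracket] = (1361/π) × 0.883820 = 382.89 W/m².
— Configuration B (ϕ=+43.9°):
cos h₀ = −tan(+43.9°) tan(-7.337°) = 0.1239, h₀ = 1.4466 rad.
Bracket: h₀ sin ϕ sin δ + cos ϕ cos δ sin h₀ = 1.4466×0.69340×-0.12771 + 0.72055×0.99181×0.99229 = -0.128102 + 0.709139 = 0.581037.
Q̄ = (S_0/π) × [bracket] = (1361/π) × 0.581037 = 251.72 W/m².
Ratio Q̄_A / Q̄_B = 382.89 / 251.72 = 1.521.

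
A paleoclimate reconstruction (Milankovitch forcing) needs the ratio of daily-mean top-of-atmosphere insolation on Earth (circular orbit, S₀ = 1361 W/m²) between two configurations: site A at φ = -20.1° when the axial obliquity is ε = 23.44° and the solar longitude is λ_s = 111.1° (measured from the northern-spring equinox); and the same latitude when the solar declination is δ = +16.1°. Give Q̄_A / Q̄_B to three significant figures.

— Configuration A (φ=-20.1°):
Solar declination: sin δ = sin ε · sin λ_s = sin 23.44° × sin 111.1° = 0.37112, so δ = +21.785°.
cos H₀ = −tan(-20.1°) tan(+21.785°) = 0.1463, H₀ = 1.4240 rad.
Bracket: H₀ sin φ sin δ + cos φ cos δ sin H₀ = 1.4240×-0.34366×0.37112 + 0.93909×0.92859×0.98925 = -0.181616 + 0.862655 = 0.681039.
Q̄ = (S₀/π) × [bracket] = (1361/π) × 0.681039 = 295.04 W/m².
— Configuration B (φ=-20.1°):
cos H₀ = −tan(-20.1°) tan(+16.100°) = 0.1056, H₀ = 1.4650 rad.
Bracket: H₀ sin φ sin δ + cos φ cos δ sin H₀ = 1.4650×-0.34366×0.27731 + 0.93909×0.96078×0.99441 = -0.139615 + 0.897215 = 0.757600.
Q̄ = (S₀/π) × [bracket] = (1361/π) × 0.757600 = 328.21 W/m².
Ratio Q̄_A / Q̄_B = 295.04 / 328.21 = 0.8989.

Q̄_A / Q̄_B ≈ 0.899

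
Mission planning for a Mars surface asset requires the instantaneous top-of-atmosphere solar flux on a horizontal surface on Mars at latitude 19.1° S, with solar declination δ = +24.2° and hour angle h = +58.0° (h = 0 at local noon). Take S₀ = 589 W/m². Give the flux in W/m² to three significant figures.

cos θ_z = sin φ sin δ + cos φ cos δ cos h = -0.134134 + 0.456741 = 0.322607.
Flux = S₀ · cos θ_z = 589 × 0.322607 = 190.0 W/m².

190 W/m²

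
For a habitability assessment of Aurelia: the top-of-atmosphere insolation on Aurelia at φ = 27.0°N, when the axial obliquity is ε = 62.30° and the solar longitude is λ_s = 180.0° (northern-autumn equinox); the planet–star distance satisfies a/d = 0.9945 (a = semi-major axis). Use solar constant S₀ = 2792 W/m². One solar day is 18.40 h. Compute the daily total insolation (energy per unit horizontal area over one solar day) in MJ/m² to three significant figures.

51.9 MJ/m²

Solar declination: sin δ = sin ε · sin λ_s = sin 62.30° × sin 180.0° = 0.00000, so δ = +0.000°.
cos H₀ = −tan(+27.0°) tan(+0.000°) = -0.0000, H₀ = 1.5708 rad.
Bracket: H₀ sin φ sin δ + cos φ cos δ sin H₀ = 1.5708×0.45399×0.00000 + 0.89101×1.00000×1.00000 = 0.000000 + 0.891010 = 0.891010.
Inverse-square distance factor (a/d)² = 0.9945² = 0.989030.
Q̄ = (S₀/π) × 0.989030 × [bracket] = (2792/π) × 0.989030 × 0.891010 = 783.17 W/m².
Daily total = Q̄ × 18.40 h × 3600 s/h = 783.17 × 18.40 × 3600 / 10⁶ = 51.88 MJ/m².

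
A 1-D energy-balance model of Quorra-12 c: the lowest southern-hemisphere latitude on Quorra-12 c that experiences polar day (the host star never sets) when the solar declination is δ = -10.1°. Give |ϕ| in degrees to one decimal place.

Polar day requires cos h₀ = −tan ϕ tan δ ≤ −1, i.e. tan ϕ tan δ ≥ 1.
The boundary is |tan ϕ| · |tan δ| = 1, so |ϕ| = 90° − |δ| = 90° − 10.1° = 79.9° in the southern hemisphere.

|ϕ| = 79.9°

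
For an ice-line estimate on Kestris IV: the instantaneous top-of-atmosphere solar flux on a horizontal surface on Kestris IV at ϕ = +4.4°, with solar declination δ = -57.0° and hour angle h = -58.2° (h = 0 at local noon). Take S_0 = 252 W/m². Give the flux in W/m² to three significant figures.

cos θ_z = sin ϕ sin δ + cos ϕ cos δ cos h = -0.064342 + 0.286155 = 0.221813.
Flux = S_0 · cos θ_z = 252 × 0.221813 = 55.90 W/m².

55.9 W/m²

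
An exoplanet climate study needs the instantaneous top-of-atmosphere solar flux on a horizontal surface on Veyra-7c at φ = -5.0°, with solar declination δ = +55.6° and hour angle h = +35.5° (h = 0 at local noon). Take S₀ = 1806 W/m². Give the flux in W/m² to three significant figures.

698 W/m²

cos θ_z = sin φ sin δ + cos φ cos δ cos h = -0.071913 + 0.458198 = 0.386285.
Flux = S₀ · cos θ_z = 1806 × 0.386285 = 697.6 W/m².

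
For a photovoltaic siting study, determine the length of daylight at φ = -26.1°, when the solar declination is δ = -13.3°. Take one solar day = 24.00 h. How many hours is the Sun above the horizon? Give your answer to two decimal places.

cos H₀ = −tan φ · tan δ = −tan(-26.1°) × tan(-13.300°) = -0.1158, so H₀ = 1.6869 rad = 96.65°.
Daylight = 2H₀/(2π) × 24.00 h = (1.6869/π) × 24.00 = 12.89 h.

12.89 h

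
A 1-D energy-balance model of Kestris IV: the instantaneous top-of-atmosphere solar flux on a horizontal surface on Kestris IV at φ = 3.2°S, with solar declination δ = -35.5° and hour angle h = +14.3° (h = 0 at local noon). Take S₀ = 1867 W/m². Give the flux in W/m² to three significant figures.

1.53e+03 W/m²

cos θ_z = sin φ sin δ + cos φ cos δ cos h = 0.032416 + 0.787661 = 0.820077.
Flux = S₀ · cos θ_z = 1867 × 0.820077 = 1531 W/m².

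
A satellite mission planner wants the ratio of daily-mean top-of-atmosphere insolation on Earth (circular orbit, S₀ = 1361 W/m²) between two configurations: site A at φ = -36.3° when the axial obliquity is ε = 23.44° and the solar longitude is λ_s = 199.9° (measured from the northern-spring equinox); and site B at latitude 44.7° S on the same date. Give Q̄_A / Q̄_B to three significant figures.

Q̄_A / Q̄_B ≈ 1.08

— Configuration A (φ=-36.3°):
Solar declination: sin δ = sin ε · sin λ_s = sin 23.44° × sin 199.9° = -0.13540, so δ = -7.782°.
cos H₀ = −tan(-36.3°) tan(-7.782°) = -0.1004, H₀ = 1.6714 rad.
Bracket: H₀ sin φ sin δ + cos φ cos δ sin H₀ = 1.6714×-0.59201×-0.13540 + 0.80593×0.99079×0.99495 = 0.133976 + 0.794475 = 0.928451.
Q̄ = (S₀/π) × [bracket] = (1361/π) × 0.928451 = 402.22 W/m².
— Configuration B (φ=-44.7°):
cos H₀ = −tan(-44.7°) tan(-7.782°) = -0.1352, H₀ = 1.7064 rad.
Bracket: H₀ sin φ sin δ + cos φ cos δ sin H₀ = 1.7064×-0.70339×-0.13540 + 0.71080×0.99079×0.99081 = 0.162516 + 0.697781 = 0.860297.
Q̄ = (S₀/π) × [bracket] = (1361/π) × 0.860297 = 372.70 W/m².
Ratio Q̄_A / Q̄_B = 402.22 / 372.70 = 1.079.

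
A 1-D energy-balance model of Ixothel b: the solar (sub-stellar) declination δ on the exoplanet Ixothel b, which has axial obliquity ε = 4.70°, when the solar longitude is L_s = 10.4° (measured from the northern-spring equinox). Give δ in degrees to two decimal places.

δ = +0.85°

sin δ = sin ε · sin L_s = sin 4.70° × sin 10.4° = 0.014791.
δ = arcsin(0.014791) = +0.85°.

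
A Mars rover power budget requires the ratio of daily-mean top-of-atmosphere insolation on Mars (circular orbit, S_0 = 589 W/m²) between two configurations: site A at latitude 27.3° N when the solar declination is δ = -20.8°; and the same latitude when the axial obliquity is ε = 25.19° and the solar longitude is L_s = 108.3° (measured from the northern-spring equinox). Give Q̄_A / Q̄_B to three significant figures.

Q̄_A / Q̄_B ≈ 0.525

— Configuration A (ϕ=+27.3°):
cos h₀ = −tan(+27.3°) tan(-20.800°) = 0.1961, h₀ = 1.3735 rad.
Bracket: h₀ sin ϕ sin δ + cos ϕ cos δ sin h₀ = 1.3735×0.45865×-0.35511 + 0.88862×0.93483×0.98059 = -0.223704 + 0.814585 = 0.590881.
Q̄ = (S_0/π) × [bracket] = (589/π) × 0.590881 = 110.78 W/m².
— Configuration B (ϕ=+27.3°):
Solar declination: sin δ = sin ε · sin L_s = sin 25.19° × sin 108.3° = 0.40410, so δ = +23.834°.
cos h₀ = −tan(+27.3°) tan(+23.834°) = -0.2280, h₀ = 1.8008 rad.
Bracket: h₀ sin ϕ sin δ + cos ϕ cos δ sin h₀ = 1.8008×0.45865×0.40410 + 0.88862×0.91472×0.97366 = 0.333761 + 0.791428 = 1.125189.
Q̄ = (S_0/π) × [bracket] = (589/π) × 1.125189 = 210.96 W/m².
Ratio Q̄_A / Q̄_B = 110.78 / 210.96 = 0.5251.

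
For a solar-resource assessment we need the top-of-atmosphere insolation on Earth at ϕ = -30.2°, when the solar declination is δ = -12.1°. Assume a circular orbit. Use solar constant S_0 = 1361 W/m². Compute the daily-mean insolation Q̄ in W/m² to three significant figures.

Q̄ ≈ 441 W/m²

cos h₀ = −tan(-30.2°) tan(-12.100°) = -0.1248, h₀ = 1.6959 rad.
Bracket: h₀ sin ϕ sin δ + cos ϕ cos δ sin h₀ = 1.6959×-0.50302×-0.20962 + 0.86427×0.97778×0.99219 = 0.178821 + 0.838466 = 1.017287.
Q̄ = (S_0/π) × [bracket] = (1361/π) × 1.017287 = 440.7 W/m².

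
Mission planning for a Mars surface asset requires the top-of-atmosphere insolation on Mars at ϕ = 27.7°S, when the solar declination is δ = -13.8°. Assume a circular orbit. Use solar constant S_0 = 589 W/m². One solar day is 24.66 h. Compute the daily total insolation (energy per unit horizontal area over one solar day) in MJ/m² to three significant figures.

cos h₀ = −tan(-27.7°) tan(-13.800°) = -0.1290, h₀ = 1.7001 rad.
Bracket: h₀ sin ϕ sin δ + cos ϕ cos δ sin h₀ = 1.7001×-0.46484×-0.23853 + 0.88539×0.97113×0.99165 = 0.188504 + 0.852649 = 1.041153.
Q̄ = (S_0/π) × [bracket] = (589/π) × 1.041153 = 195.20 W/m².
Daily total = Q̄ × 24.66 h × 3600 s/h = 195.20 × 24.66 × 3600 / 10⁶ = 17.33 MJ/m².

17.3 MJ/m²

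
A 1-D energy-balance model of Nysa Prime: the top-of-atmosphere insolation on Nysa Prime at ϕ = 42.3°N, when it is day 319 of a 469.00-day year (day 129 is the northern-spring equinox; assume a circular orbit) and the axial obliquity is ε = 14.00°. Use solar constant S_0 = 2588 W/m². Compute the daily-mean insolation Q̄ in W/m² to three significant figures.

Solar longitude: L_s = 360° × (319 − 129)/469.00 = 145.842°.
sin δ = sin 14.00° × sin 145.842° = 0.13583, so δ = +7.807°.
cos h₀ = −tan(+42.3°) tan(+7.807°) = -0.1248, h₀ = 1.6959 rad.
Bracket: h₀ sin ϕ sin δ + cos ϕ cos δ sin h₀ = 1.6959×0.67301×0.13583 + 0.73963×0.99073×0.99219 = 0.155031 + 0.727051 = 0.882082.
Q̄ = (S_0/π) × [bracket] = (2588/π) × 0.882082 = 726.6 W/m².

Q̄ ≈ 727 W/m²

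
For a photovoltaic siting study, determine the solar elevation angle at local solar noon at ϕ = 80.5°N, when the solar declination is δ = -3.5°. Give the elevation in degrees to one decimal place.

6.0°

At local noon the hour angle is zero, so the zenith angle equals |ϕ − δ| = |+80.5° − (-3.500°)| = 84.000°.
Elevation = 90° − 84.000° = 6.0°.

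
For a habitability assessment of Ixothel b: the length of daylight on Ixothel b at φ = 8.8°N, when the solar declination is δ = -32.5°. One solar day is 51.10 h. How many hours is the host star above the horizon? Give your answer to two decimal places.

cos H₀ = −tan φ · tan δ = −tan(+8.8°) × tan(-32.500°) = 0.0986, so H₀ = 1.4720 rad = 84.34°.
Daylight = 2H₀/(2π) × 51.10 h = (1.4720/π) × 51.10 = 23.94 h.

23.94 h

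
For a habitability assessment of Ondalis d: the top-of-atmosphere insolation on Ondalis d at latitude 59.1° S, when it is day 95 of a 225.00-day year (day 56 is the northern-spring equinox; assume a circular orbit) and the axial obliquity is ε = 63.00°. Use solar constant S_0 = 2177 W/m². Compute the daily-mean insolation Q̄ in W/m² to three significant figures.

Q̄ ≈ 0.00 W/m²

Solar longitude: L_s = 360° × (95 − 56)/225.00 = 62.400°.
sin δ = sin 63.00° × sin 62.400° = 0.78961, so δ = +52.149°.
cos h₀ = −tan(-59.1°) tan(+52.149°) = 2.1502 ≥ 1 ⇒ polar night, h₀ = 0 and Q̄ = 0.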